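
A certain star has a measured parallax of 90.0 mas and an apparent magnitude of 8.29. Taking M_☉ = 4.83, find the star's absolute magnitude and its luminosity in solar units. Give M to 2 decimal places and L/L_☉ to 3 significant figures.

M ≈ 8.06; L/L_☉ ≈ 0.0510

d = 1/p = 1000/90.0 mas = 11.11 pc
M = m − 5 log₁₀ d + 5 = 8.29 − 5·1.0458 + 5 = 8.061
M − M_☉ = 8.061 − 4.83 = 3.231
L/L_☉ = 10^(−0.4 × 3.231) = 0.05099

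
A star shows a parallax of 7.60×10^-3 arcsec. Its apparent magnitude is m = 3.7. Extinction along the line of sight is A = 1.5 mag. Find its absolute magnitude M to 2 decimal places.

d = 1/p = 1/7.60×10^-3″ = 131.6 pc
5 log₁₀(d/10 pc) = 5 log₁₀(131.6) − 5 = 5.596
M = m − 5 log₁₀(d/10) − A = 3.7 − 5.596 − 1.5 = -3.396

M ≈ -3.40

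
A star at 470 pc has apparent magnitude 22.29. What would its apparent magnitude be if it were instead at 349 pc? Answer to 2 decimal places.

m ≈ 21.64

Flux ∝ 1/d², so Δm = 5 log₁₀(d₂/d₁) = 5 log₁₀(349/470) = -0.646
m₂ = m₁ + Δm = 22.29 + (-0.646) = 21.644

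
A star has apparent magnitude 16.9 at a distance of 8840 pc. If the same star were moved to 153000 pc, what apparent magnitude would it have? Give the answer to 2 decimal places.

m ≈ 23.09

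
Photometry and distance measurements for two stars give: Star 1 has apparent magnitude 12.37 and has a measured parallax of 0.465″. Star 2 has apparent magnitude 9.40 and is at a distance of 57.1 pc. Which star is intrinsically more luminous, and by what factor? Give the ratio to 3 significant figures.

Star 2 is more luminous, by a factor of 10900.

Star 1: d = 1/p = 1/0.465″ = 2.151 pc
Star 1: M = m − 5 log₁₀ d + 5 = 12.37 − 5·0.3325 + 5 = 15.707
Star 2: M = m − 5 log₁₀ d + 5 = 9.40 − 5·1.7566 + 5 = 5.617
ΔM = M_1 − M_2 = 15.707 − (5.617) = 10.090; smaller M is more luminous → Star 2.
L ratio = 10^(0.4 |ΔM|) = 10^4.036 = 10870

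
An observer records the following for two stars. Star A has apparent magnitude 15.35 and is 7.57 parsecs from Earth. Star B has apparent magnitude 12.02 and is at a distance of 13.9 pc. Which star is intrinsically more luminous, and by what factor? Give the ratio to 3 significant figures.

Star B is more luminous, by a factor of 72.4.

Star A: M = m − 5 log₁₀ d + 5 = 15.35 − 5·0.8791 + 5 = 15.955
Star B: M = m − 5 log₁₀ d + 5 = 12.02 − 5·1.1430 + 5 = 11.305
ΔM = M_A − M_B = 15.955 − (11.305) = 4.650; smaller M is more luminous → Star B.
L ratio = 10^(0.4 |ΔM|) = 10^1.860 = 72.42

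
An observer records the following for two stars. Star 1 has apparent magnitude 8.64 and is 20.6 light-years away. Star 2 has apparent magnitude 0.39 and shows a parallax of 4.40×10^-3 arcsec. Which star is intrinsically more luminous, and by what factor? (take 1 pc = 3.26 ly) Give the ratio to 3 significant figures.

Star 2 is more luminous, by a factor of 2.58×10^6.

Star 1: d = 20.6 ly / 3.26 = 6.319 pc
Star 1: M = m − 5 log₁₀ d + 5 = 8.64 − 5·0.8006 + 5 = 9.637
Star 2: d = 1/p = 1/4.40×10^-3″ = 227.3 pc
Star 2: M = m − 5 log₁₀ d + 5 = 0.39 − 5·2.3565 + 5 = -6.393
ΔM = M_1 − M_2 = 9.637 − (-6.393) = 16.029; smaller M is more luminous → Star 2.
L ratio = 10^(0.4 |ΔM|) = 10^6.412 = 2.581×10^6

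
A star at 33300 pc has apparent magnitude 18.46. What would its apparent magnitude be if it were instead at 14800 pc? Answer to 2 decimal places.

Flux ∝ 1/d², so Δm = 5 log₁₀(d₂/d₁) = 5 log₁₀(14800/33300) = -1.761
m₂ = m₁ + Δm = 18.46 + (-1.761) = 16.699

m ≈ 16.70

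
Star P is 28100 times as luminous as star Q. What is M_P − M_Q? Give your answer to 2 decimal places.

Pogson: ΔM = −2.5 log₁₀(ratio) = −2.5 log₁₀(28100) = −2.5 × 4.4487 = -11.122
Star P is brighter, so it has the smaller magnitude: the difference is negative.

M_P − M_Q ≈ -11.12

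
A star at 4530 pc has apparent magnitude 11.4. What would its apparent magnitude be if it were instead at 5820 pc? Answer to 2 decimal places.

Flux ∝ 1/d², so Δm = 5 log₁₀(d₂/d₁) = 5 log₁₀(5820/4530) = 0.544
m₂ = m₁ + Δm = 11.4 + (0.544) = 11.944

m ≈ 11.94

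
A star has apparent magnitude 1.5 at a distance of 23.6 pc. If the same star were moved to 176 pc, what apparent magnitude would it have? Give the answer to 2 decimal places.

Flux ∝ 1/d², so Δm = 5 log₁₀(d₂/d₁) = 5 log₁₀(176/23.6) = 4.363
m₂ = m₁ + Δm = 1.5 + (4.363) = 5.863

m ≈ 5.86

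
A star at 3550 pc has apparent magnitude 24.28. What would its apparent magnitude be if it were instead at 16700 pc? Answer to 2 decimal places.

Flux ∝ 1/d², so Δm = 5 log₁₀(d₂/d₁) = 5 log₁₀(16700/3550) = 3.362
m₂ = m₁ + Δm = 24.28 + (3.362) = 27.642

m ≈ 27.64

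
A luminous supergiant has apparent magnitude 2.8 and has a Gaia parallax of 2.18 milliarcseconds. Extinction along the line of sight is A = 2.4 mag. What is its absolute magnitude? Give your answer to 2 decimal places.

M ≈ -7.91

p = 2.18 mas = 2.18×10^-3″ → d = 1/p = 458.7 pc
5 log₁₀(d/10 pc) = 5 log₁₀(458.7) − 5 = 8.308
M = m − 5 log₁₀(d/10) − A = 2.8 − 8.308 − 2.4 = -7.908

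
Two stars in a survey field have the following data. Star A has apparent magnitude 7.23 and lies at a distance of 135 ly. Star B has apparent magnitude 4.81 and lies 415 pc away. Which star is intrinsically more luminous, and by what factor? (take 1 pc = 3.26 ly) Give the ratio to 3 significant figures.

Star B is more luminous, by a factor of 933.

Star A: d = 135 ly / 3.26 = 41.41 pc
Star A: M = m − 5 log₁₀ d + 5 = 7.23 − 5·1.6171 + 5 = 4.144
Star B: M = m − 5 log₁₀ d + 5 = 4.81 − 5·2.6180 + 5 = -3.280
ΔM = M_A − M_B = 4.144 − (-3.280) = 7.425; smaller M is more luminous → Star B.
L ratio = 10^(0.4 |ΔM|) = 10^2.970 = 933.0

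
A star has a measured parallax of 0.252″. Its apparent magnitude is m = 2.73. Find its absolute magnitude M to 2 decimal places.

M ≈ 4.74

d = 1/p = 1/0.252″ = 3.968 pc
5 log₁₀(d/10 pc) = 5 log₁₀(3.968) − 5 = -2.007
M = m − 5 log₁₀(d/10) = 2.73 + 2.007 = 4.737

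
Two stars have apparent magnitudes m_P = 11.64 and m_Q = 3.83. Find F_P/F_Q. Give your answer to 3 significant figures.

Magnitude difference = 7.81
Flux ratio = 10^(−0.4 Δm) = 10^(−0.4 × 7.81) = 10^-3.124 = 7.516×10^-4

F_P/F_Q ≈ 7.52×10^-4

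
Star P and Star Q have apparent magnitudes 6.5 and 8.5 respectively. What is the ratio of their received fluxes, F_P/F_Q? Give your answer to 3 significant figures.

Δm = 6.5 − (8.5) = -2.0
Flux ratio = 10^(−0.4 Δm) = 10^(−0.4 × -2.0) = 10^0.800 = 6.310

F_P/F_Q ≈ 6.31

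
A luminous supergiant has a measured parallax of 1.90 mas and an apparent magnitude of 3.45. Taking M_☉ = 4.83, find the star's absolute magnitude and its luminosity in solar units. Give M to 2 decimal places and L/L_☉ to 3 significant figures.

M ≈ -5.16; L/L_☉ ≈ 9870

d = 1/p = 1000/1.90 mas = 526.3 pc
M = m − 5 log₁₀ d + 5 = 3.45 − 5·2.7212 + 5 = -5.156
M − M_☉ = -5.156 − 4.83 = -9.986
L/L_☉ = 10^(−0.4 × -9.986) = 9874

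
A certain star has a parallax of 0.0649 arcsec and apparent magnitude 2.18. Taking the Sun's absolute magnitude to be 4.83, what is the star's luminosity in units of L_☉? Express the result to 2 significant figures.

d = 1/p = 1/0.0649″ = 15.41 pc
M = m − 5 log₁₀ d + 5 = 2.18 − 5·1.1878 + 5 = 1.241
M − M_☉ = 1.241 − 4.83 = -3.589
L/L_☉ = 10^(−0.4 × -3.589) = 27.26

L/L_☉ ≈ 27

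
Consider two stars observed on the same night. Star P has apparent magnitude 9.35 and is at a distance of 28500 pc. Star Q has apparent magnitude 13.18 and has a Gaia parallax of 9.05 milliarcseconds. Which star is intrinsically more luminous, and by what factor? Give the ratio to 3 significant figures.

Star P is more luminous, by a factor of 2.26×10^6.

Star P: M = m − 5 log₁₀ d + 5 = 9.35 − 5·4.4548 + 5 = -7.924
Star Q: p = 9.05 mas = 9.05×10^-3″ → d = 1/p = 110.5 pc
Star Q: M = m − 5 log₁₀ d + 5 = 13.18 − 5·2.0434 + 5 = 7.963
ΔM = M_P − M_Q = -7.924 − (7.963) = -15.887; smaller M is more luminous → Star P.
L ratio = 10^(0.4 |ΔM|) = 10^6.355 = 2.265×10^6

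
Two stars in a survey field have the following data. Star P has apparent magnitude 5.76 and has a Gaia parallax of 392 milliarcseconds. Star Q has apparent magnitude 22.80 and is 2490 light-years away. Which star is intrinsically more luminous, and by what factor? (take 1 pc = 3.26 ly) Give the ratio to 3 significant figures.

Star P is more luminous, by a factor of 73.0.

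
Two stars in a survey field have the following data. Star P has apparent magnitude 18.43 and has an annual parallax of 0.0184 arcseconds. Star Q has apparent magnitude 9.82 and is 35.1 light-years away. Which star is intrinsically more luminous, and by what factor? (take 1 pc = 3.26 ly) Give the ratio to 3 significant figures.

Star Q is more luminous, by a factor of 109.

Star P: d = 1/p = 1/0.0184″ = 54.35 pc
Star P: M = m − 5 log₁₀ d + 5 = 18.43 − 5·1.7352 + 5 = 14.754
Star Q: d = 35.1 ly / 3.26 = 10.77 pc
Star Q: M = m − 5 log₁₀ d + 5 = 9.82 − 5·1.0321 + 5 = 9.660
ΔM = M_P − M_Q = 14.754 − (9.660) = 5.095; smaller M is more luminous → Star Q.
L ratio = 10^(0.4 |ΔM|) = 10^2.038 = 109.1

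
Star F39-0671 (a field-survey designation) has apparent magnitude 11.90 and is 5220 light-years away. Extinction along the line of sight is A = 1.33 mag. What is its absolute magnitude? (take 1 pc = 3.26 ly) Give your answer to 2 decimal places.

d = 5220 ly / 3.26 = 1601 pc
5 log₁₀(d/10 pc) = 5 log₁₀(1601) − 5 = 11.022
M = m − 5 log₁₀(d/10) − A = 11.90 − 11.022 − 1.33 = -0.452

M ≈ -0.45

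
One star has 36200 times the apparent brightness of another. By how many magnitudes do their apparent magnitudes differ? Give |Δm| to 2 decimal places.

Pogson: Δm = −2.5 log₁₀(ratio) = −2.5 log₁₀(36200) = −2.5 × 4.5587 = -11.397

|Δm| ≈ 11.40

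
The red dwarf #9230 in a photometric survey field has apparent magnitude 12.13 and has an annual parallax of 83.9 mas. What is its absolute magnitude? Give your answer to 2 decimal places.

p = 83.9 mas = 0.0839″ → d = 1/p = 11.92 pc
5 log₁₀(d/10 pc) = 5 log₁₀(11.92) − 5 = 0.381
M = m − 5 log₁₀(d/10) = 12.13 − 0.381 = 11.749

M ≈ 11.75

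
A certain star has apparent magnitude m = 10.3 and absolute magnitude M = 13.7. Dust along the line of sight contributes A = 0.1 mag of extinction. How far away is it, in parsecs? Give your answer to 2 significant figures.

m − M = 5 log₁₀(d/10 pc) + A  ⇒  10.3 − (13.7) − 0.1 = 5 log₁₀(d/10)
-3.500 = 5 log₁₀(d/10)
log₁₀ d = (m − M − A)/5 + 1 = 0.3000
d = 10^0.3000 = 1.995 pc

d ≈ 2.0 pc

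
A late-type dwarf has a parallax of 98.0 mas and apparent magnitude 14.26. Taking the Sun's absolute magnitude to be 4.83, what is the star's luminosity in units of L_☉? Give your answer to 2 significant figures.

d = 1/p = 1000/98.0 mas = 10.20 pc
M = m − 5 log₁₀ d + 5 = 14.26 − 5·1.0088 + 5 = 14.216
M − M_☉ = 14.216 − 4.83 = 9.386
L/L_☉ = 10^(−0.4 × 9.386) = 1.760×10^-4

L/L_☉ ≈ 1.8×10^-4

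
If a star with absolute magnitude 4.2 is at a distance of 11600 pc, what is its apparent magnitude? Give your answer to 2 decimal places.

m ≈ 19.52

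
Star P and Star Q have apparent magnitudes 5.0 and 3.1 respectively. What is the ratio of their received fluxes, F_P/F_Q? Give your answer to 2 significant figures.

Δm = 5.0 − (3.1) = 1.9
Flux ratio = 10^(−0.4 Δm) = 10^(−0.4 × 1.9) = 10^-0.760 = 0.1738

F_P/F_Q ≈ 0.17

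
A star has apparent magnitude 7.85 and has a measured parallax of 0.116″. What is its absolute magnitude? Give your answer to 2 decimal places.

M ≈ 8.17

d = 1/p = 1/0.116″ = 8.621 pc
5 log₁₀(d/10 pc) = 5 log₁₀(8.621) − 5 = -0.322
M = m − 5 log₁₀(d/10) = 7.85 + 0.322 = 8.172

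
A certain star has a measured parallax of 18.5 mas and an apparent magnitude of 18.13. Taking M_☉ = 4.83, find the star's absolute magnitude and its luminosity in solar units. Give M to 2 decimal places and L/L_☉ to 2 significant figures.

d = 1/p = 1000/18.5 mas = 54.05 pc
M = m − 5 log₁₀ d + 5 = 18.13 − 5·1.7328 + 5 = 14.466
M − M_☉ = 14.466 − 4.83 = 9.636
L/L_☉ = 10^(−0.4 × 9.636) = 1.398×10^-4

M ≈ 14.47; L/L_☉ ≈ 1.4×10^-4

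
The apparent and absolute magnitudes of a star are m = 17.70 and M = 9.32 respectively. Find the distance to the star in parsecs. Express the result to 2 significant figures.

d ≈ 470 pc

μ = m − M = 8.380
m − M = 5 log₁₀ d − 5
log₁₀ d = (m − M)/5 + 1 = 2.6760
d = 10^2.6760 = 474.2 pc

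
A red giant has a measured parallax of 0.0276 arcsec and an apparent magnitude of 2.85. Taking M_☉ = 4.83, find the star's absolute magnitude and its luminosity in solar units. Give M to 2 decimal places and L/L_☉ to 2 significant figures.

M ≈ 0.05; L/L_☉ ≈ 81

d = 1/p = 1/0.0276″ = 36.23 pc
M = m − 5 log₁₀ d + 5 = 2.85 − 5·1.5591 + 5 = 0.055
M − M_☉ = 0.055 − 4.83 = -4.775
L/L_☉ = 10^(−0.4 × -4.775) = 81.32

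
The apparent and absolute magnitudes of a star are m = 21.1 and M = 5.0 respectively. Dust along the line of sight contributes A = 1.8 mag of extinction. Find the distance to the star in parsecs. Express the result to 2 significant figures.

m − M = 5 log₁₀(d/10 pc) + A  ⇒  21.1 − (5.0) − 1.8 = 5 log₁₀(d/10)
14.300 = 5 log₁₀(d/10)
log₁₀ d = (m − M − A)/5 + 1 = 3.8600
d = 10^3.8600 = 7244 pc

d ≈ 7200 pc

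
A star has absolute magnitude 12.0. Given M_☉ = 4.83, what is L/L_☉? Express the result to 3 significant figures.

L/L_☉ ≈ 1.36×10^-3

M − M_☉ = 12.0 − 4.83 = 7.170
L/L_☉ = 10^(−0.4 (M − M_☉)) = 10^-2.868 = 1.355×10^-3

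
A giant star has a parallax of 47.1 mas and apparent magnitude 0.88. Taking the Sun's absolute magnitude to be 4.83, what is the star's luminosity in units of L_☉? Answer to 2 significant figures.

L/L_☉ ≈ 170

d = 1/p = 1000/47.1 mas = 21.23 pc
M = m − 5 log₁₀ d + 5 = 0.88 − 5·1.3270 + 5 = -0.755
M − M_☉ = -0.755 − 4.83 = -5.585
L/L_☉ = 10^(−0.4 × -5.585) = 171.4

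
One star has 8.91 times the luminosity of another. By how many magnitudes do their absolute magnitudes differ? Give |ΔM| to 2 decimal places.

|ΔM| ≈ 2.37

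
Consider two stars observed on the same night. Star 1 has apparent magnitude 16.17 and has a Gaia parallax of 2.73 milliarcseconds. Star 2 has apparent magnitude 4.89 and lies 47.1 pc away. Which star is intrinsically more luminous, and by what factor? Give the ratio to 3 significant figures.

Star 2 is more luminous, by a factor of 537.

Star 1: p = 2.73 mas = 2.73×10^-3″ → d = 1/p = 366.3 pc
Star 1: M = m − 5 log₁₀ d + 5 = 16.17 − 5·2.5638 + 5 = 8.351
Star 2: M = m − 5 log₁₀ d + 5 = 4.89 − 5·1.6730 + 5 = 1.525
ΔM = M_1 − M_2 = 8.351 − (1.525) = 6.826; smaller M is more luminous → Star 2.
L ratio = 10^(0.4 |ΔM|) = 10^2.730 = 537.5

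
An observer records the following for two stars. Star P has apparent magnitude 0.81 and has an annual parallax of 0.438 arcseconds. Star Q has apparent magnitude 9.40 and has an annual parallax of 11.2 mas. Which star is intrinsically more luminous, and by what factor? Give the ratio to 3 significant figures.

Star P is more luminous, by a factor of 1.78.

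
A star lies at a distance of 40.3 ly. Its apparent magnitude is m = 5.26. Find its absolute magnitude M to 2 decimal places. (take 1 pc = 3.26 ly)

M ≈ 4.80

d = 40.3 ly / 3.26 = 12.36 pc
5 log₁₀(d/10 pc) = 5 log₁₀(12.36) − 5 = 0.460
M = m − 5 log₁₀(d/10) = 5.26 − 0.460 = 4.800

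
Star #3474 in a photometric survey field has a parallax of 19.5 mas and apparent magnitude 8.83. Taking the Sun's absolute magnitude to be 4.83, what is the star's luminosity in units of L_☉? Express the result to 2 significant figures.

L/L_☉ ≈ 0.66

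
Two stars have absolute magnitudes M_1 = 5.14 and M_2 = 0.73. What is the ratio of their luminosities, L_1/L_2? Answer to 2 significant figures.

L_1/L_2 ≈ 0.017

ΔM = M_1 − M_2 = 4.41
L_1/L_2 = 10^(−0.4 ΔM) = 10^-1.764 = 0.01722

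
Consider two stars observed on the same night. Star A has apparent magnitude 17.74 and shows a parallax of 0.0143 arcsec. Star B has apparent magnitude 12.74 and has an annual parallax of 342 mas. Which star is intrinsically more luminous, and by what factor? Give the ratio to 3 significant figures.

Star A is more luminous, by a factor of 5.72.

Star A: d = 1/p = 1/0.0143″ = 69.93 pc
Star A: M = m − 5 log₁₀ d + 5 = 17.74 − 5·1.8447 + 5 = 13.517
Star B: p = 342 mas = 0.342″ → d = 1/p = 2.924 pc
Star B: M = m − 5 log₁₀ d + 5 = 12.74 − 5·0.4660 + 5 = 15.410
ΔM = M_A − M_B = 13.517 − (15.410) = -1.893; smaller M is more luminous → Star A.
L ratio = 10^(0.4 |ΔM|) = 10^0.757 = 5.720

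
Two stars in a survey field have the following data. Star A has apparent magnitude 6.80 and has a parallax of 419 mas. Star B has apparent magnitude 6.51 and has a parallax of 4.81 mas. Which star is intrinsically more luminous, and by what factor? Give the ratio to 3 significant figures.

Star A: p = 419 mas = 0.419″ → d = 1/p = 2.387 pc
Star A: M = m − 5 log₁₀ d + 5 = 6.80 − 5·0.3778 + 5 = 9.911
Star B: p = 4.81 mas = 4.81×10^-3″ → d = 1/p = 207.9 pc
Star B: M = m − 5 log₁₀ d + 5 = 6.51 − 5·2.3179 + 5 = -0.079
ΔM = M_A − M_B = 9.911 − (-0.079) = 9.990; smaller M is more luminous → Star B.
L ratio = 10^(0.4 |ΔM|) = 10^3.996 = 9911

Star B is more luminous, by a factor of 9910.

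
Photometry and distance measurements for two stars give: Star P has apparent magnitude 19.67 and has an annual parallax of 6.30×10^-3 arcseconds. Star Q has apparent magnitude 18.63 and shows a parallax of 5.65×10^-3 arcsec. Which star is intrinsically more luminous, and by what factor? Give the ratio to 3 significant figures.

Star Q is more luminous, by a factor of 3.24.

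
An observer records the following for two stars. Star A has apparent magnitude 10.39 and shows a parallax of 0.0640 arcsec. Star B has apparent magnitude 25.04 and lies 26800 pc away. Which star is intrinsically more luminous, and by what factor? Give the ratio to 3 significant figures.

Star B is more luminous, by a factor of 4.06.

Star A: d = 1/p = 1/0.0640″ = 15.62 pc
Star A: M = m − 5 log₁₀ d + 5 = 10.39 − 5·1.1938 + 5 = 9.421
Star B: M = m − 5 log₁₀ d + 5 = 25.04 − 5·4.4281 + 5 = 7.899
ΔM = M_A − M_B = 9.421 − (7.899) = 1.522; smaller M is more luminous → Star B.
L ratio = 10^(0.4 |ΔM|) = 10^0.609 = 4.061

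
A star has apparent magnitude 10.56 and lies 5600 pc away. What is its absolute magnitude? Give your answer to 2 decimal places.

5 log₁₀(d/10 pc) = 5 log₁₀(5600) − 5 = 13.741
M = m − 5 log₁₀(d/10) = 10.56 − 13.741 = -3.181

M ≈ -3.18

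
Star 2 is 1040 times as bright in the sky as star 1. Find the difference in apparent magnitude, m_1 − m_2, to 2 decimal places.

Pogson: Δm = −2.5 log₁₀(ratio) = −2.5 log₁₀(1040) = −2.5 × 3.0170 = -7.543
Star 2 is brighter so has the smaller magnitude: m_1 − m_2 is positive.

m_1 − m_2 ≈ 7.54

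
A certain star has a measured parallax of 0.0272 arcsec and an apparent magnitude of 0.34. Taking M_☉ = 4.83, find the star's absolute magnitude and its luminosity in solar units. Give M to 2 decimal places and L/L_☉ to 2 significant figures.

M ≈ -2.49; L/L_☉ ≈ 850

d = 1/p = 1/0.0272″ = 36.76 pc
M = m − 5 log₁₀ d + 5 = 0.34 − 5·1.5654 + 5 = -2.487
M − M_☉ = -2.487 − 4.83 = -7.317
L/L_☉ = 10^(−0.4 × -7.317) = 845.0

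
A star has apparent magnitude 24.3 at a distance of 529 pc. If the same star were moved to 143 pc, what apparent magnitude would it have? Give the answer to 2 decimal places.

m ≈ 21.46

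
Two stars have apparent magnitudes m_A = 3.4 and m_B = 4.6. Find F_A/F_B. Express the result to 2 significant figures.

F_A/F_B ≈ 3.0

Δm = 3.4 − (4.6) = -1.2
Flux ratio = 10^(−0.4 Δm) = 10^(−0.4 × -1.2) = 10^0.480 = 3.020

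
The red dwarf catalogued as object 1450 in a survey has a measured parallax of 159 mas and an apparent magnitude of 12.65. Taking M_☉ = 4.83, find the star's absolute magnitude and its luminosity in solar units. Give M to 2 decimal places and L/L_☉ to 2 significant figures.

M ≈ 13.66; L/L_☉ ≈ 2.9×10^-4

d = 1/p = 1000/159 mas = 6.289 pc
M = m − 5 log₁₀ d + 5 = 12.65 − 5·0.7986 + 5 = 13.657
M − M_☉ = 13.657 − 4.83 = 8.827
L/L_☉ = 10^(−0.4 × 8.827) = 2.946×10^-4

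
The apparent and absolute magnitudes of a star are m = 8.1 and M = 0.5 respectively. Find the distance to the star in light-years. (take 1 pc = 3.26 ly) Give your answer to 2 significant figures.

μ = m − M = 7.600
m − M = 5 log₁₀ d − 5
log₁₀ d = (m − M)/5 + 1 = 2.5200
d = 10^2.5200 = 331.1 pc
= 1079 ly

d ≈ 1100 ly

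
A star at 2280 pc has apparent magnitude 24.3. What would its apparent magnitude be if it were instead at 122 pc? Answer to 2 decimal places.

m ≈ 17.94

Flux ∝ 1/d², so Δm = 5 log₁₀(d₂/d₁) = 5 log₁₀(122/2280) = -6.358
m₂ = m₁ + Δm = 24.3 + (-6.358) = 17.942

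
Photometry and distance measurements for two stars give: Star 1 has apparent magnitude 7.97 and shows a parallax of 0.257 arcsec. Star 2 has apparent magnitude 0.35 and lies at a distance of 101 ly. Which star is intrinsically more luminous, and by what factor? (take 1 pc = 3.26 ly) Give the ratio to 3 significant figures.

Star 2 is more luminous, by a factor of 70800.

Star 1: d = 1/p = 1/0.257″ = 3.891 pc
Star 1: M = m − 5 log₁₀ d + 5 = 7.97 − 5·0.5901 + 5 = 10.020
Star 2: d = 101 ly / 3.26 = 30.98 pc
Star 2: M = m − 5 log₁₀ d + 5 = 0.35 − 5·1.4911 + 5 = -2.106
ΔM = M_1 − M_2 = 10.020 − (-2.106) = 12.125; smaller M is more luminous → Star 2.
L ratio = 10^(0.4 |ΔM|) = 10^4.850 = 70810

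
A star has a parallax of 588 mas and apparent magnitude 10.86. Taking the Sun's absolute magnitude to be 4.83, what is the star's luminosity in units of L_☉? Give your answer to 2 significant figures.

L/L_☉ ≈ 1.1×10^-4

d = 1/p = 1000/588 mas = 1.701 pc
M = m − 5 log₁₀ d + 5 = 10.86 − 5·0.2306 + 5 = 14.707
M − M_☉ = 14.707 − 4.83 = 9.877
L/L_☉ = 10^(−0.4 × 9.877) = 1.120×10^-4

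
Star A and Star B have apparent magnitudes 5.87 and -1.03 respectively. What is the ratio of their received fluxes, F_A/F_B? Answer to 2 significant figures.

F_A/F_B ≈ 1.7×10^-3

Magnitude difference = 6.90
Flux ratio = 10^(−0.4 Δm) = 10^(−0.4 × 6.90) = 10^-2.760 = 1.738×10^-3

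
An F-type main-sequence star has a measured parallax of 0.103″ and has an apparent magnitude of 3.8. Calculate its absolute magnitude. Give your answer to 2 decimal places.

M ≈ 3.86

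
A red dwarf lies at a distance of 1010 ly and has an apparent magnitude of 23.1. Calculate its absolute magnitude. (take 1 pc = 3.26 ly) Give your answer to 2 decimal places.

d = 1010 ly / 3.26 = 309.8 pc
5 log₁₀(d/10 pc) = 5 log₁₀(309.8) − 5 = 7.456
M = m − 5 log₁₀(d/10) = 23.1 − 7.456 = 15.644

M ≈ 15.64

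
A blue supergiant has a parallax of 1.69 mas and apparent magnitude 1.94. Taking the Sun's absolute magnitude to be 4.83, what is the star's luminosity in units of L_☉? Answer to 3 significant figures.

L/L_☉ ≈ 50100

d = 1/p = 1000/1.69 mas = 591.7 pc
M = m − 5 log₁₀ d + 5 = 1.94 − 5·2.7721 + 5 = -6.921
M − M_☉ = -6.921 − 4.83 = -11.751
L/L_☉ = 10^(−0.4 × -11.751) = 50140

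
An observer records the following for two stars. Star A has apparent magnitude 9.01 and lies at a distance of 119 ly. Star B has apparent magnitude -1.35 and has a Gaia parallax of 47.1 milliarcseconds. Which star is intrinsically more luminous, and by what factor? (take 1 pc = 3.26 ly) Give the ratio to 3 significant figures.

Star B is more luminous, by a factor of 4710.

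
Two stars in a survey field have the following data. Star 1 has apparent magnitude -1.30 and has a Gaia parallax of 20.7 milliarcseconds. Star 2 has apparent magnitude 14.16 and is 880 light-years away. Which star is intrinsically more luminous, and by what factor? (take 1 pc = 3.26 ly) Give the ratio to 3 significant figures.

Star 1: p = 20.7 mas = 0.0207″ → d = 1/p = 48.31 pc
Star 1: M = m − 5 log₁₀ d + 5 = -1.30 − 5·1.6840 + 5 = -4.720
Star 2: d = 880 ly / 3.26 = 269.9 pc
Star 2: M = m − 5 log₁₀ d + 5 = 14.16 − 5·2.4313 + 5 = 7.004
ΔM = M_1 − M_2 = -4.720 − (7.004) = -11.724; smaller M is more luminous → Star 1.
L ratio = 10^(0.4 |ΔM|) = 10^4.690 = 48920

Star 1 is more luminous, by a factor of 48900.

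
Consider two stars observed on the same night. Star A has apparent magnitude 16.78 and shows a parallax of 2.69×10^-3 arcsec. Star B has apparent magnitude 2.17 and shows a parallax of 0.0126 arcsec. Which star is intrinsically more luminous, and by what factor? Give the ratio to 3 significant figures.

Star A: d = 1/p = 1/2.69×10^-3″ = 371.7 pc
Star A: M = m − 5 log₁₀ d + 5 = 16.78 − 5·2.5702 + 5 = 8.929
Star B: d = 1/p = 1/0.0126″ = 79.37 pc
Star B: M = m − 5 log₁₀ d + 5 = 2.17 − 5·1.8996 + 5 = -2.328
ΔM = M_A − M_B = 8.929 − (-2.328) = 11.257; smaller M is more luminous → Star B.
L ratio = 10^(0.4 |ΔM|) = 10^4.503 = 31820

Star B is more luminous, by a factor of 31800.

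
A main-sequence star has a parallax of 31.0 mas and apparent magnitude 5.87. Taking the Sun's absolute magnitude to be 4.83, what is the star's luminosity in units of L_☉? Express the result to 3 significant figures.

d = 1/p = 1000/31.0 mas = 32.26 pc
M = m − 5 log₁₀ d + 5 = 5.87 − 5·1.5086 + 5 = 3.327
M − M_☉ = 3.327 − 4.83 = -1.503
L/L_☉ = 10^(−0.4 × -1.503) = 3.993

L/L_☉ ≈ 3.99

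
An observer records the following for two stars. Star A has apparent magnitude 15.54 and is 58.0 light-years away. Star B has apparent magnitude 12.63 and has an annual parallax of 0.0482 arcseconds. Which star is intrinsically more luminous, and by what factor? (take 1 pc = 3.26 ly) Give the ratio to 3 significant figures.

Star A: d = 58.0 ly / 3.26 = 17.79 pc
Star A: M = m − 5 log₁₀ d + 5 = 15.54 − 5·1.2502 + 5 = 14.289
Star B: d = 1/p = 1/0.0482″ = 20.75 pc
Star B: M = m − 5 log₁₀ d + 5 = 12.63 − 5·1.3170 + 5 = 11.045
ΔM = M_A − M_B = 14.289 − (11.045) = 3.244; smaller M is more luminous → Star B.
L ratio = 10^(0.4 |ΔM|) = 10^1.297 = 19.84

Star B is more luminous, by a factor of 19.8.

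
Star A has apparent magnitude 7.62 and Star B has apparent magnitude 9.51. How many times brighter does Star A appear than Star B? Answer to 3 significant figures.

5.70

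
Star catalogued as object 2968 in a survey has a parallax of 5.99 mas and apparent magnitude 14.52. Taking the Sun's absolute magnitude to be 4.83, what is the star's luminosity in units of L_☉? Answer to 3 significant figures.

d = 1/p = 1000/5.99 mas = 166.9 pc
M = m − 5 log₁₀ d + 5 = 14.52 − 5·2.2226 + 5 = 8.407
M − M_☉ = 8.407 − 4.83 = 3.577
L/L_☉ = 10^(−0.4 × 3.577) = 0.03708

L/L_☉ ≈ 0.0371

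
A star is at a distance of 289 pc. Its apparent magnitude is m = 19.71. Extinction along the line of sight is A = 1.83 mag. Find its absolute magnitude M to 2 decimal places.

M ≈ 10.58

5 log₁₀(d/10 pc) = 5 log₁₀(289.0) − 5 = 7.304
M = m − 5 log₁₀(d/10) − A = 19.71 − 7.304 − 1.83 = 10.576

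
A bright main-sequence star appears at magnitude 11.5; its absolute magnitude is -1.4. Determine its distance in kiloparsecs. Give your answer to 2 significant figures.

d ≈ 3.8 kpc

μ = m − M = 12.900
m − M = 5 log₁₀ d − 5
log₁₀ d = (m − M)/5 + 1 = 3.5800
d = 10^3.5800 = 3802 pc
= 3.802 kpc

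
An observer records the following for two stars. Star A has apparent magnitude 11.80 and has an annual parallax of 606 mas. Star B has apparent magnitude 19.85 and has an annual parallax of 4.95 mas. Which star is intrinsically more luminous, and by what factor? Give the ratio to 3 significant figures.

Star A: p = 606 mas = 0.606″ → d = 1/p = 1.650 pc
Star A: M = m − 5 log₁₀ d + 5 = 11.80 − 5·0.2175 + 5 = 15.712
Star B: p = 4.95 mas = 4.95×10^-3″ → d = 1/p = 202.0 pc
Star B: M = m − 5 log₁₀ d + 5 = 19.85 − 5·2.3054 + 5 = 13.323
ΔM = M_A − M_B = 15.712 − (13.323) = 2.389; smaller M is more luminous → Star B.
L ratio = 10^(0.4 |ΔM|) = 10^0.956 = 9.031

Star B is more luminous, by a factor of 9.03.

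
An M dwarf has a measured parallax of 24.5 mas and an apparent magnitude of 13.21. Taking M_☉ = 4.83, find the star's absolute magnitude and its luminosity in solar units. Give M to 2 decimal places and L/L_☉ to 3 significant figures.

M ≈ 10.16; L/L_☉ ≈ 7.41×10^-3

d = 1/p = 1000/24.5 mas = 40.82 pc
M = m − 5 log₁₀ d + 5 = 13.21 − 5·1.6108 + 5 = 10.156
M − M_☉ = 10.156 − 4.83 = 5.326
L/L_☉ = 10^(−0.4 × 5.326) = 7.407×10^-3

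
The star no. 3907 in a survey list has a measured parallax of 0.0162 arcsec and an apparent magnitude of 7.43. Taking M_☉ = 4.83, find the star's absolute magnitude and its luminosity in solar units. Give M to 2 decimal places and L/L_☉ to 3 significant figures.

d = 1/p = 1/0.0162″ = 61.73 pc
M = m − 5 log₁₀ d + 5 = 7.43 − 5·1.7905 + 5 = 3.478
M − M_☉ = 3.478 − 4.83 = -1.352
L/L_☉ = 10^(−0.4 × -1.352) = 3.475

M ≈ 3.48; L/L_☉ ≈ 3.48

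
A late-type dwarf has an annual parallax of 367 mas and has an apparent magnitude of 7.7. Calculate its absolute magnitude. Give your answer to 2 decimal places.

M ≈ 10.52

p = 367 mas = 0.367″ → d = 1/p = 2.725 pc
5 log₁₀(d/10 pc) = 5 log₁₀(2.725) − 5 = -2.823
M = m − 5 log₁₀(d/10) = 7.7 + 2.823 = 10.523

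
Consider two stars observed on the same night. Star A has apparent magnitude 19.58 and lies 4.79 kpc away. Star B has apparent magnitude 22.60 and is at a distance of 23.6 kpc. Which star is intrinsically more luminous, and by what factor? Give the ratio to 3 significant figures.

Star A: d = 4.79 kpc = 4790 pc
Star A: M = m − 5 log₁₀ d + 5 = 19.58 − 5·3.6803 + 5 = 6.178
Star B: d = 23.6 kpc = 23600 pc
Star B: M = m − 5 log₁₀ d + 5 = 22.60 − 5·4.3729 + 5 = 5.735
ΔM = M_A − M_B = 6.178 − (5.735) = 0.443; smaller M is more luminous → Star B.
L ratio = 10^(0.4 |ΔM|) = 10^0.177 = 1.504

Star B is more luminous, by a factor of 1.50.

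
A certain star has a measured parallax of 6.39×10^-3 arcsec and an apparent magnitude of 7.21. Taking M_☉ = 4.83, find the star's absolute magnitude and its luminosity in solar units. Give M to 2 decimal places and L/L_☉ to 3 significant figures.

M ≈ 1.24; L/L_☉ ≈ 27.4

d = 1/p = 1/6.39×10^-3″ = 156.5 pc
M = m − 5 log₁₀ d + 5 = 7.21 − 5·2.1945 + 5 = 1.238
M − M_☉ = 1.238 − 4.83 = -3.592
L/L_☉ = 10^(−0.4 × -3.592) = 27.35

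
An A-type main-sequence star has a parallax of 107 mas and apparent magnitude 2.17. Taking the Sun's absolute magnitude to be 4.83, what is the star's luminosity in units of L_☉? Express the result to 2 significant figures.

L/L_☉ ≈ 10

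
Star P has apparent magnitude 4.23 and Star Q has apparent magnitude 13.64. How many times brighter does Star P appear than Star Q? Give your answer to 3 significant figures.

5810

Magnitude difference = -9.41
Flux ratio = 10^(−0.4 Δm) = 10^(−0.4 × -9.41) = 10^3.764 = 5808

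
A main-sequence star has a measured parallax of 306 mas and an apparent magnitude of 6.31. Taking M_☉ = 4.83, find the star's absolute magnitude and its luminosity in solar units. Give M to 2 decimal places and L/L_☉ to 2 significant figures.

d = 1/p = 1000/306 mas = 3.268 pc
M = m − 5 log₁₀ d + 5 = 6.31 − 5·0.5143 + 5 = 8.739
M − M_☉ = 8.739 − 4.83 = 3.909
L/L_☉ = 10^(−0.4 × 3.909) = 0.02732

M ≈ 8.74; L/L_☉ ≈ 0.027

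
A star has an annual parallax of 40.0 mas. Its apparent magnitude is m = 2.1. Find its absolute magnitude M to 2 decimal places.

M ≈ 0.11

p = 40.0 mas = 0.0400″ → d = 1/p = 25.00 pc
5 log₁₀(d/10 pc) = 5 log₁₀(25.00) − 5 = 1.990
M = m − 5 log₁₀(d/10) = 2.1 − 1.990 = 0.110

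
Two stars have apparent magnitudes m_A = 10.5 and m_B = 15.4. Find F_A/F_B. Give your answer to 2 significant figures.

F_A/F_B ≈ 91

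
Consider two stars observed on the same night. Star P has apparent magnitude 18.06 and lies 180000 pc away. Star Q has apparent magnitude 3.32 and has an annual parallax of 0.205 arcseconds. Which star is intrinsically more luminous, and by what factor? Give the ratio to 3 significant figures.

Star P is more luminous, by a factor of 1730.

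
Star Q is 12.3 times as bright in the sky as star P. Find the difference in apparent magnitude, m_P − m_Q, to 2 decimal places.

Pogson: Δm = −2.5 log₁₀(ratio) = −2.5 log₁₀(12.3) = −2.5 × 1.0899 = -2.725
Star Q is brighter so has the smaller magnitude: m_P − m_Q is positive.

m_P − m_Q ≈ 2.72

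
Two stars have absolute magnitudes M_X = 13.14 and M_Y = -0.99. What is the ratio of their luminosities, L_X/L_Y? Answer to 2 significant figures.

ΔM = M_X − M_Y = 14.13
L_X/L_Y = 10^(−0.4 ΔM) = 10^-5.652 = 2.228×10^-6

L_X/L_Y ≈ 2.2×10^-6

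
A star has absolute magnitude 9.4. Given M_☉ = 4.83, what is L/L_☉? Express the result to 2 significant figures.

L/L_☉ ≈ 0.015

M − M_☉ = 9.4 − 4.83 = 4.570
L/L_☉ = 10^(−0.4 (M − M_☉)) = 10^-1.828 = 0.01486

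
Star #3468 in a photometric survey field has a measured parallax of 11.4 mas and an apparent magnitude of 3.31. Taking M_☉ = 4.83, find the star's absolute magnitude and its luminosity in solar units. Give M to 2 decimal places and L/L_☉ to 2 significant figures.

d = 1/p = 1000/11.4 mas = 87.72 pc
M = m − 5 log₁₀ d + 5 = 3.31 − 5·1.9431 + 5 = -1.405
M − M_☉ = -1.405 − 4.83 = -6.235
L/L_☉ = 10^(−0.4 × -6.235) = 312.0

M ≈ -1.41; L/L_☉ ≈ 310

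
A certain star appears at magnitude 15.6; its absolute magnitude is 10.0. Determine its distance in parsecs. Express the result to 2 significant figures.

Distance modulus: m − M = 15.6 − (10.0) = 5.600
m − M = 5 log₁₀ d − 5
log₁₀ d = (m − M)/5 + 1 = 2.1200
d = 10^2.1200 = 131.8 pc

d ≈ 130 pc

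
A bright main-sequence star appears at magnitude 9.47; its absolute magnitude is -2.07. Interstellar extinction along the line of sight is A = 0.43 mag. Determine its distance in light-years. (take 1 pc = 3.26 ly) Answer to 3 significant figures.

d ≈ 5440 ly

m − M = 5 log₁₀(d/10 pc) + A  ⇒  9.47 − (-2.07) − 0.43 = 5 log₁₀(d/10)
11.110 = 5 log₁₀(d/10)
log₁₀ d = (m − M − A)/5 + 1 = 3.2220
d = 10^3.2220 = 1667 pc
= 5435 ly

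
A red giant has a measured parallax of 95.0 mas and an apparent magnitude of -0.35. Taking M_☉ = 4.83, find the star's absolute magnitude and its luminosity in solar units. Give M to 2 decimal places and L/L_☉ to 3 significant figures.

M ≈ -0.46; L/L_☉ ≈ 131

d = 1/p = 1000/95.0 mas = 10.53 pc
M = m − 5 log₁₀ d + 5 = -0.35 − 5·1.0223 + 5 = -0.461
M − M_☉ = -0.461 − 4.83 = -5.291
L/L_☉ = 10^(−0.4 × -5.291) = 130.8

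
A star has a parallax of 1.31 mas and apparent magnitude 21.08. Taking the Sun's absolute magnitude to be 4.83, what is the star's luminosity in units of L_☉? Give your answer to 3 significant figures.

d = 1/p = 1000/1.31 mas = 763.4 pc
M = m − 5 log₁₀ d + 5 = 21.08 − 5·2.8827 + 5 = 11.666
M − M_☉ = 11.666 − 4.83 = 6.836
L/L_☉ = 10^(−0.4 × 6.836) = 1.843×10^-3

L/L_☉ ≈ 1.84×10^-3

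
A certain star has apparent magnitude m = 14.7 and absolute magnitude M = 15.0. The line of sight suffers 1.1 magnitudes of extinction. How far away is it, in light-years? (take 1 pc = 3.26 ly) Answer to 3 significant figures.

d ≈ 17.1 ly

m − M = 5 log₁₀(d/10 pc) + A  ⇒  14.7 − (15.0) − 1.1 = 5 log₁₀(d/10)
-1.400 = 5 log₁₀(d/10)
log₁₀ d = (m − M − A)/5 + 1 = 0.7200
d = 10^0.7200 = 5.248 pc
= 17.11 ly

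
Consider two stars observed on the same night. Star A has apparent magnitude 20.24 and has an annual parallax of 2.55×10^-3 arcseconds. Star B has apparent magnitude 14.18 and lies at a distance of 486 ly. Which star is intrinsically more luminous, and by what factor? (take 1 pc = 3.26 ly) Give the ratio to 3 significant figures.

Star A: d = 1/p = 1/2.55×10^-3″ = 392.2 pc
Star A: M = m − 5 log₁₀ d + 5 = 20.24 − 5·2.5935 + 5 = 12.273
Star B: d = 486 ly / 3.26 = 149.1 pc
Star B: M = m − 5 log₁₀ d + 5 = 14.18 − 5·2.1734 + 5 = 8.313
ΔM = M_A − M_B = 12.273 − (8.313) = 3.960; smaller M is more luminous → Star B.
L ratio = 10^(0.4 |ΔM|) = 10^1.584 = 38.36

Star B is more luminous, by a factor of 38.4.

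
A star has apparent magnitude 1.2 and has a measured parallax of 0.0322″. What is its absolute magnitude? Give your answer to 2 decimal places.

M ≈ -1.26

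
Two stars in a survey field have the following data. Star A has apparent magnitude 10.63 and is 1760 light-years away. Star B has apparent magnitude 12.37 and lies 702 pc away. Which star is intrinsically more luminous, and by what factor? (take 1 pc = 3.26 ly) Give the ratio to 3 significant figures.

Star A: d = 1760 ly / 3.26 = 539.9 pc
Star A: M = m − 5 log₁₀ d + 5 = 10.63 − 5·2.7323 + 5 = 1.969
Star B: M = m − 5 log₁₀ d + 5 = 12.37 − 5·2.8463 + 5 = 3.138
ΔM = M_A − M_B = 1.969 − (3.138) = -1.170; smaller M is more luminous → Star A.
L ratio = 10^(0.4 |ΔM|) = 10^0.468 = 2.937

Star A is more luminous, by a factor of 2.94.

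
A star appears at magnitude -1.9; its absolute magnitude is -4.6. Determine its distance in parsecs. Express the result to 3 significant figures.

d ≈ 34.7 pc

μ = m − M = 2.700
m − M = 5 log₁₀ d − 5
log₁₀ d = (m − M)/5 + 1 = 1.5400
d = 10^1.5400 = 34.67 pc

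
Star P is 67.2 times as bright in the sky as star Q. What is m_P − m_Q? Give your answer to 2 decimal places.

Pogson: Δm = −2.5 log₁₀(ratio) = −2.5 log₁₀(67.2) = −2.5 × 1.8274 = -4.568
Star P is brighter, so it has the smaller magnitude: the difference is negative.

m_P − m_Q ≈ -4.57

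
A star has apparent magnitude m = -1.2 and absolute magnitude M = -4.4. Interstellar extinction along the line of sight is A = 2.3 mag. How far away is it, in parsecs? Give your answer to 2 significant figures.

m − M = 5 log₁₀(d/10 pc) + A  ⇒  -1.2 − (-4.4) − 2.3 = 5 log₁₀(d/10)
0.900 = 5 log₁₀(d/10)
log₁₀ d = (m − M − A)/5 + 1 = 1.1800
d = 10^1.1800 = 15.14 pc

d ≈ 15 pc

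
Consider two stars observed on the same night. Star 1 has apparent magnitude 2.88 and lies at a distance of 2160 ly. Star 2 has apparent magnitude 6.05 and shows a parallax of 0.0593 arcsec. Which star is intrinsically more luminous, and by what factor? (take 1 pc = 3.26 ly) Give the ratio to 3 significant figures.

Star 1 is more luminous, by a factor of 28600.

Star 1: d = 2160 ly / 3.26 = 662.6 pc
Star 1: M = m − 5 log₁₀ d + 5 = 2.88 − 5·2.8212 + 5 = -6.226
Star 2: d = 1/p = 1/0.0593″ = 16.86 pc
Star 2: M = m − 5 log₁₀ d + 5 = 6.05 − 5·1.2269 + 5 = 4.915
ΔM = M_1 − M_2 = -6.226 − (4.915) = -11.141; smaller M is more luminous → Star 1.
L ratio = 10^(0.4 |ΔM|) = 10^4.457 = 28610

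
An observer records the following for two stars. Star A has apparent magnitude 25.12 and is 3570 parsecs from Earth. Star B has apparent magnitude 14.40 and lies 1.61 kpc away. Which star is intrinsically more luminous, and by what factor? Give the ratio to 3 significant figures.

Star B is more luminous, by a factor of 3950.

Star A: M = m − 5 log₁₀ d + 5 = 25.12 − 5·3.5527 + 5 = 12.357
Star B: d = 1.61 kpc = 1610 pc
Star B: M = m − 5 log₁₀ d + 5 = 14.40 − 5·3.2068 + 5 = 3.366
ΔM = M_A − M_B = 12.357 − (3.366) = 8.991; smaller M is more luminous → Star B.
L ratio = 10^(0.4 |ΔM|) = 10^3.596 = 3947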